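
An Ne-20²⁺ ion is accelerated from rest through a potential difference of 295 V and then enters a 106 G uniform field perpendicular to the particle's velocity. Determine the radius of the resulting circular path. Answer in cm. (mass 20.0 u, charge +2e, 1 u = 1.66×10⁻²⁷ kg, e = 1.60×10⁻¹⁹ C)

The kinetic energy gained is K = qV = (2×1.60×10^-19)(295) = 9.44×10^-17 J.
v = √(2K/m) = 7.54×10^4 m/s.
r = mv/(qB) = (3.32×10^-26)(7.54×10^4) / [(2×1.60×10^-19)(0.0106)] = 0.738 m.

r ≈ 73.8 cm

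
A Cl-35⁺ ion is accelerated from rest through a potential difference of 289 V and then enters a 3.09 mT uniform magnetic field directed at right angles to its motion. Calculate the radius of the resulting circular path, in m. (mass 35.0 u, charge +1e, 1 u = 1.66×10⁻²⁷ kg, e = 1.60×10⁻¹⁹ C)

The kinetic energy gained is K = qV = (1×1.60×10^-19)(289) = 4.62×10^-17 J.
v = √(2K/m) = 3.99×10^4 m/s.
r = mv/(qB) = (5.81×10^-26)(3.99×10^4) / [(1×1.60×10^-19)(3.09×10^-3)] = 4.69 m.

r ≈ 4.69 m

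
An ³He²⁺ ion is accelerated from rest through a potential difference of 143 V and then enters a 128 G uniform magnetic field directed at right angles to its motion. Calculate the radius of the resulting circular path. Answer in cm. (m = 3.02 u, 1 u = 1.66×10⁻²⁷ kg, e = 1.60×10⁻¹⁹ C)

The kinetic energy gained is K = qV = (2×1.60×10^-19)(143) = 4.58×10^-17 J.
v = √(2K/m) = 1.35×10^5 m/s.
r = mv/(qB) = (5.01×10^-27)(1.35×10^5) / [(2×1.60×10^-19)(0.0128)] = 0.165 m.

r ≈ 16.5 cm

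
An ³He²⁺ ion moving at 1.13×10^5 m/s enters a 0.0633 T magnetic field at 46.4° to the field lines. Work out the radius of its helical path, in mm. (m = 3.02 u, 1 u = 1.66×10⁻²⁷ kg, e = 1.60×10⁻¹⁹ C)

r ≈ 20.3 mm

Only the perpendicular component v⊥ = v sin46.4° = 8.18×10^4 m/s is bent by the field.
r = m v⊥ /(qB) = (5.01×10^-27)(8.18×10^4) / [(2×1.60×10^-19)(0.0633)] = 0.0203 m.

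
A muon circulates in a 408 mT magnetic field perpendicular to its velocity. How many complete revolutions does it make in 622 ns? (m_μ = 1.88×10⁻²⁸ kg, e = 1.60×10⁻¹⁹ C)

T = 2πm/(qB) = 2π(1.88×10^-28) / [(1×1.60×10^-19)(0.408)] = 1.8095×10^-8 s.
N = t/T = 6.22×10^-7 / 1.8095×10^-8 ≈ 34.37, so 34 complete revolutions.

N = 34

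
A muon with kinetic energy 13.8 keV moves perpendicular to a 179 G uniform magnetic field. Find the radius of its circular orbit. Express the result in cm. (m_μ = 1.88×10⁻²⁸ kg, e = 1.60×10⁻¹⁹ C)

r ≈ 31.8 cm

Convert the energy: K = 13.8 keV = 2.21×10^-15 J.
v = √(2K/m) = √(2·2.21×10^-15/1.88×10^-28) = 4.85×10^6 m/s.
r = mv/(qB) = (1.88×10^-28)(4.85×10^6) / [(1×1.60×10^-19)(0.0179)] = 0.318 m.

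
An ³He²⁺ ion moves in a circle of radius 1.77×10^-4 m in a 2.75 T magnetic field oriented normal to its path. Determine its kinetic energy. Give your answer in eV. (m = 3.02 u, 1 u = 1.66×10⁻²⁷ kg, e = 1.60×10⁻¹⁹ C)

K ≈ 15.1 eV

v = qBr/m = (2×1.60×10^-19)(2.75)(1.77×10^-4) / (5.01×10^-27) = 3.11×10^4 m/s.
K = ½mv² = 0.5·(5.01×10^-27)·(3.11×10^4)² = 2.42×10^-18 J = 15.1 eV.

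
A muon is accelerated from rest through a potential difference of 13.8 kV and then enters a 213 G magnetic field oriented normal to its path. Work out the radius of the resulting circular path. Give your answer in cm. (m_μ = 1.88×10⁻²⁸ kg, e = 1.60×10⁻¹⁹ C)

The kinetic energy gained is K = qV = (1×1.60×10^-19)(1.38×10^4) = 2.21×10^-15 J.
v = √(2K/m) = 4.85×10^6 m/s.
r = mv/(qB) = (1.88×10^-28)(4.85×10^6) / [(1×1.60×10^-19)(0.0213)] = 0.267 m.

r ≈ 26.7 cm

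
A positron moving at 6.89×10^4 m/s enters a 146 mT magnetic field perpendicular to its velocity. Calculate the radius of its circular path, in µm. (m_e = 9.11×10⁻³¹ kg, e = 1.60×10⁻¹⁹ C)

The magnetic force provides the centripetal force: qvB = mv²/r, so r = mv/(qB).
r = (9.11×10^-31 kg)(6.89×10^4 m/s) / [(1×1.60×10^-19 C)(0.146 T)] = 2.69×10^-6 m.

r ≈ 2.69 µm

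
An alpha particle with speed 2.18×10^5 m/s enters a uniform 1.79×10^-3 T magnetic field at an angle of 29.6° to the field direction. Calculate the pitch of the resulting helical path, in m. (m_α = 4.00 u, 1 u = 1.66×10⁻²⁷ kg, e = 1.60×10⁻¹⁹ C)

pitch ≈ 13.8 m

The velocity component along B is v∥ = v cos29.6° = 1.90×10^5 m/s.
The cyclotron period T = 2πm/(qB) = 7.28×10^-5 s is set by m, q, B alone.
Pitch = v∥·T = (1.90×10^5)(7.28×10^-5) = 13.8 m.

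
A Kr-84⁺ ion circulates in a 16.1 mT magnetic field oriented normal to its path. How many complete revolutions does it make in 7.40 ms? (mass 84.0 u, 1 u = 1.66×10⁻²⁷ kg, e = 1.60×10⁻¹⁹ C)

N = 21

T = 2πm/(qB) = 2π(1.3944×10^-25) / [(1×1.60×10^-19)(0.0161)] = 3.4011×10^-4 s.
N = t/T = 7.40×10^-3 / 3.4011×10^-4 ≈ 21.76, so 21 complete revolutions.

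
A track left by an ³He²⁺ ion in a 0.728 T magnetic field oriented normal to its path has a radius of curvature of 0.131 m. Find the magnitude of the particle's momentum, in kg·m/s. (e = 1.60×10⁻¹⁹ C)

Since qvB = mv²/r, the momentum p = mv = qBr.
p = (2×1.60×10^-19)(0.728)(0.131) = 3.05×10^-20 kg·m/s.

p ≈ 3.05×10^-20 kg·m/s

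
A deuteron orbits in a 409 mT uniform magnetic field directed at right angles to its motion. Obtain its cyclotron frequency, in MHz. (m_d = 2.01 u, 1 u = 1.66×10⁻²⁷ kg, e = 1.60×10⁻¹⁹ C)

f ≈ 3.12 MHz

f = qB/(2πm) = (1×1.60×10^-19)(0.409) / [2π(3.34×10^-27)] = 3.12×10^6 Hz.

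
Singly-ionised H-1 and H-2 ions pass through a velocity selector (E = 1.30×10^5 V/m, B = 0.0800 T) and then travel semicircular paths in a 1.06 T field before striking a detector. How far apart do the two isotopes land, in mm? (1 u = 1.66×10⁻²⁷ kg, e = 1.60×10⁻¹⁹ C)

Δd ≈ 31.8 mm

Both emerge at v = E/B₁ = 1.62×10^6 m/s.
r = mv/(qB₂), so r₁ = 0.0159 m and r₂ = 0.0318 m, giving Δr = 0.0159 m.
After a semicircle each ion lands a diameter 2r from the entry slit, so the separation is 2Δr = 0.0318 m.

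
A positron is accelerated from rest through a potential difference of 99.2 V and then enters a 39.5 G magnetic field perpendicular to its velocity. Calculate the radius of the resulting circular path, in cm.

The kinetic energy gained is K = qV = (1×1.60×10^-19)(99.2) = 1.59×10^-17 J.
v = √(2K/m) = 5.90×10^6 m/s.
r = mv/(qB) = (9.11×10^-31)(5.90×10^6) / [(1×1.60×10^-19)(3.95×10^-3)] = 8.51×10^-3 m.

r ≈ 0.851 cm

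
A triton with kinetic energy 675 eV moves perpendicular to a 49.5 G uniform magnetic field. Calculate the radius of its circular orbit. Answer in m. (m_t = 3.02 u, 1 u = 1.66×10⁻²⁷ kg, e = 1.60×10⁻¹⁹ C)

Convert the energy: K = 675 eV = 1.08×10^-16 J.
v = √(2K/m) = √(2·1.08×10^-16/5.01×10^-27) = 2.08×10^5 m/s.
r = mv/(qB) = (5.01×10^-27)(2.08×10^5) / [(1×1.60×10^-19)(4.95×10^-3)] = 1.31 m.

r ≈ 1.31 m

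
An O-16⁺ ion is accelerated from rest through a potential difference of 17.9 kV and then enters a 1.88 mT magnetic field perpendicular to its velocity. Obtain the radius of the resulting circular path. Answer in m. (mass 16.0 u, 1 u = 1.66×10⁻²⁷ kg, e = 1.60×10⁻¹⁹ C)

r ≈ 41.0 m

The kinetic energy gained is K = qV = (1×1.60×10^-19)(1.79×10^4) = 2.86×10^-15 J.
v = √(2K/m) = 4.64×10^5 m/s.
r = mv/(qB) = (2.66×10^-26)(4.64×10^5) / [(1×1.60×10^-19)(1.88×10^-3)] = 41.0 m.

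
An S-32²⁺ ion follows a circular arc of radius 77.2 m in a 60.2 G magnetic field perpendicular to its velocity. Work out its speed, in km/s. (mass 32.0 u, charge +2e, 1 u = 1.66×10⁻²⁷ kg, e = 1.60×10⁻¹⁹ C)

From qvB = mv²/r, v = qBr/m.
v = (2×1.60×10^-19)(6.02×10^-3)(77.2) / (5.31×10^-26) = 2.80×10^6 m/s.

v ≈ 2800 km/s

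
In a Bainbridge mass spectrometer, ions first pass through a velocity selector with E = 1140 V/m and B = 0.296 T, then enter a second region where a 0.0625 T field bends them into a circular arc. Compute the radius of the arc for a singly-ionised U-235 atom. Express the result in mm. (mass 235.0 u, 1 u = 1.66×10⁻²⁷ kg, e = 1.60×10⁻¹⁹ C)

r ≈ 150 mm

The selector passes v = E/B = 1140/0.296 = 3850 m/s.
In the deflection region, r = mv/(qB₂) = (3.90×10^-25)(3850) / [(1×1.60×10^-19)(0.0625)] = 0.150 m.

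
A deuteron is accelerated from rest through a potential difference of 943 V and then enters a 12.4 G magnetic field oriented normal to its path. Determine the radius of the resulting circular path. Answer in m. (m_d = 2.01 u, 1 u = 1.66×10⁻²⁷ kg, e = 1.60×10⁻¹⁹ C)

The kinetic energy gained is K = qV = (1×1.60×10^-19)(943) = 1.51×10^-16 J.
v = √(2K/m) = 3.01×10^5 m/s.
r = mv/(qB) = (3.34×10^-27)(3.01×10^5) / [(1×1.60×10^-19)(1.24×10^-3)] = 5.06 m.

r ≈ 5.06 m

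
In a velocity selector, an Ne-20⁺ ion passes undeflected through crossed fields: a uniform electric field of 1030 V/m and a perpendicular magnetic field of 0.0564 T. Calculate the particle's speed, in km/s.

For zero net force, qE = qvB, so v = E/B.
v = (1030) / (0.0564) = 1.83×10^4 m/s.

v ≈ 18.3 km/s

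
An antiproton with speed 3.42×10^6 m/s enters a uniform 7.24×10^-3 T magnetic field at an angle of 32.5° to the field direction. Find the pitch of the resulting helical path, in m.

The velocity component along B is v∥ = v cos32.5° = 2.88×10^6 m/s.
The cyclotron period T = 2πm/(qB) = 9.06×10^-6 s is set by m, q, B alone.
Pitch = v∥·T = (2.88×10^6)(9.06×10^-6) = 26.1 m.

pitch ≈ 26.1 m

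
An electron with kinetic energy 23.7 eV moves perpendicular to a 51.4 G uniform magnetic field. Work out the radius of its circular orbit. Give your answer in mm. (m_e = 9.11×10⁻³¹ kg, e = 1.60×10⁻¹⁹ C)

r ≈ 3.20 mm

Convert the energy: K = 23.7 eV = 3.79×10^-18 J.
v = √(2K/m) = √(2·3.79×10^-18/9.11×10^-31) = 2.89×10^6 m/s.
r = mv/(qB) = (9.11×10^-31)(2.89×10^6) / [(1×1.60×10^-19)(5.14×10^-3)] = 3.20×10^-3 m.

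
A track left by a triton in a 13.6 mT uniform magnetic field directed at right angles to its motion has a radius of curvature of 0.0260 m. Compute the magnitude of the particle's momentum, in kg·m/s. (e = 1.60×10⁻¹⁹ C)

p ≈ 5.66×10^-23 kg·m/s

Since qvB = mv²/r, the momentum p = mv = qBr.
p = (1×1.60×10^-19)(0.0136)(0.0260) = 5.66×10^-23 kg·m/s.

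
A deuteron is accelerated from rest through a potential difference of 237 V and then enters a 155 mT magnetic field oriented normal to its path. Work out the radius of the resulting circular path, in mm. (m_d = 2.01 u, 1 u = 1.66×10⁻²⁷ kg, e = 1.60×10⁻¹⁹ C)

The kinetic energy gained is K = qV = (1×1.60×10^-19)(237) = 3.79×10^-17 J.
v = √(2K/m) = 1.51×10^5 m/s.
r = mv/(qB) = (3.34×10^-27)(1.51×10^5) / [(1×1.60×10^-19)(0.155)] = 0.0203 m.

r ≈ 20.3 mm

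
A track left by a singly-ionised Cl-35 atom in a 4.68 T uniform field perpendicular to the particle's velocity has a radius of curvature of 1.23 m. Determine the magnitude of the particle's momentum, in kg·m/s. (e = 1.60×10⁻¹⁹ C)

p ≈ 9.21×10^-19 kg·m/s

Since qvB = mv²/r, the momentum p = mv = qBr.
p = (1×1.60×10^-19)(4.68)(1.23) = 9.21×10^-19 kg·m/s.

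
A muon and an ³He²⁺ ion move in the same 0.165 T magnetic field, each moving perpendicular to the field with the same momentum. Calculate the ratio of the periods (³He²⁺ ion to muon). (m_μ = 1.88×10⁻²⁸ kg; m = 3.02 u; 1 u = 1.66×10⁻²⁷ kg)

ratio ≈ 13.3

T = 2πm/(qB) is independent of speed, so T₂/T₁ = (m₂/q₂)/(m₁/q₁).
T_{³He²⁺ ion}/T_{muon} = (5.01×10^-27/2e) / (1.88×10^-28/1e) = 13.3.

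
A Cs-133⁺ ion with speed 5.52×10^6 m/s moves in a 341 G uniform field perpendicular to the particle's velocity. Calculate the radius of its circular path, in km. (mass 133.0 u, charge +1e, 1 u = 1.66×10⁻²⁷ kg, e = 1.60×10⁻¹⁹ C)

The magnetic force provides the centripetal force: qvB = mv²/r, so r = mv/(qB).
r = (2.21×10^-25 kg)(5.52×10^6 m/s) / [(1×1.60×10^-19 C)(0.0341 T)] = 223 m.

r ≈ 0.223 km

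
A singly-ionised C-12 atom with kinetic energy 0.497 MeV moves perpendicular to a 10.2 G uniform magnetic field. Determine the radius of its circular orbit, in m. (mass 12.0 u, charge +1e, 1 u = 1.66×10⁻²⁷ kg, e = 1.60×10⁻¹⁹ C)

r ≈ 345 m

Convert the energy: K = 0.497 MeV = 7.95×10^-14 J.
v = √(2K/m) = √(2·7.95×10^-14/1.99×10^-26) = 2.83×10^6 m/s.
r = mv/(qB) = (1.99×10^-26)(2.83×10^6) / [(1×1.60×10^-19)(1.02×10^-3)] = 345 m.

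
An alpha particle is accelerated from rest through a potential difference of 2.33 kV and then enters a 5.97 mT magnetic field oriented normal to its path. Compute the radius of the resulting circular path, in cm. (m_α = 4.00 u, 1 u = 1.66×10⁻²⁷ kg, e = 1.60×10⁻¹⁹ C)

r ≈ 165 cm

The kinetic energy gained is K = qV = (2×1.60×10^-19)(2330) = 7.46×10^-16 J.
v = √(2K/m) = 4.74×10^5 m/s.
r = mv/(qB) = (6.64×10^-27)(4.74×10^5) / [(2×1.60×10^-19)(5.97×10^-3)] = 1.65 m.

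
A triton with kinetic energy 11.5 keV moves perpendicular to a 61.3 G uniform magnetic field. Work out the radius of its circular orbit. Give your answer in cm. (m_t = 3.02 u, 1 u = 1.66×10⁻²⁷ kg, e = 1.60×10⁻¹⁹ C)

Convert the energy: K = 11.5 keV = 1.84×10^-15 J.
v = √(2K/m) = √(2·1.84×10^-15/5.01×10^-27) = 8.57×10^5 m/s.
r = mv/(qB) = (5.01×10^-27)(8.57×10^5) / [(1×1.60×10^-19)(6.13×10^-3)] = 4.38 m.

r ≈ 438 cm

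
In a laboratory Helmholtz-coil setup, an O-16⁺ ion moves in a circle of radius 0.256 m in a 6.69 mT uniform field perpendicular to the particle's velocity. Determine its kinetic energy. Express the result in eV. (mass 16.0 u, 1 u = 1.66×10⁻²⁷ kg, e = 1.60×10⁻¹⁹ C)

K ≈ 8.83 eV

v = qBr/m = (1×1.60×10^-19)(6.69×10^-3)(0.256) / (2.66×10^-26) = 1.03×10^4 m/s.
K = ½mv² = 0.5·(2.66×10^-26)·(1.03×10^4)² = 1.41×10^-18 J = 8.83 eV.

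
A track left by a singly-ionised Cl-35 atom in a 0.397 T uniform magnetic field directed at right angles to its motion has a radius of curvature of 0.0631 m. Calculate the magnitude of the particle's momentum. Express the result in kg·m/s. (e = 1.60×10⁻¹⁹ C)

Since qvB = mv²/r, the momentum p = mv = qBr.
p = (1×1.60×10^-19)(0.397)(0.0631) = 4.01×10^-21 kg·m/s.

p ≈ 4.01×10^-21 kg·m/s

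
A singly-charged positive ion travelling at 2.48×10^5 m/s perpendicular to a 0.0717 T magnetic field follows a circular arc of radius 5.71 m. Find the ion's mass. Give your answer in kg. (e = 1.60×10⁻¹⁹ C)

qvB = mv²/r ⇒ m = qBr/v.
m = (1×1.60×10^-19)(0.0717)(5.71) / (2.48×10^5) = 2.64×10^-25 kg.

m ≈ 2.64×10^-25 kg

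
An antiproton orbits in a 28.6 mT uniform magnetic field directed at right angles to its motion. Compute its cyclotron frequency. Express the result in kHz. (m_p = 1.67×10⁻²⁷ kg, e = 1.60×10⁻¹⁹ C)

f ≈ 436 kHz

f = qB/(2πm) = (1×1.60×10^-19)(0.0286) / [2π(1.67×10^-27)] = 4.36×10^5 Hz.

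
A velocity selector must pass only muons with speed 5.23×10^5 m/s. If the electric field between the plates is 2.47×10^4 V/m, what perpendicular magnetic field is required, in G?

qE = qvB ⇒ B = E/v = (2.47×10^4) / (5.23×10^5) = 0.0472 T.

B ≈ 472 G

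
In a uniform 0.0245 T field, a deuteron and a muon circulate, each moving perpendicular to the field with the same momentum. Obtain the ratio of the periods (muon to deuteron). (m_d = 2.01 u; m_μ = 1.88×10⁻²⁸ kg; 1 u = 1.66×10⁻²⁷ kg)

T = 2πm/(qB) is independent of speed, so T₂/T₁ = (m₂/q₂)/(m₁/q₁).
T_{muon}/T_{deuteron} = (1.88×10^-28/1e) / (3.34×10^-27/1e) = 0.0563.

ratio ≈ 0.0563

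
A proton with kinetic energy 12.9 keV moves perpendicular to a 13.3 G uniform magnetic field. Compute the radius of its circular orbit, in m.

Convert the energy: K = 12.9 keV = 2.06×10^-15 J.
v = √(2K/m) = √(2·2.06×10^-15/1.67×10^-27) = 1.57×10^6 m/s.
r = mv/(qB) = (1.67×10^-27)(1.57×10^6) / [(1×1.60×10^-19)(1.33×10^-3)] = 12.3 m.

r ≈ 12.3 m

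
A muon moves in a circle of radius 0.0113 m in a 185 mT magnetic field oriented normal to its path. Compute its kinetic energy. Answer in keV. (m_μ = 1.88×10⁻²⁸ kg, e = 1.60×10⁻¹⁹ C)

K ≈ 1.86 keV

v = qBr/m = (1×1.60×10^-19)(0.185)(0.0113) / (1.88×10^-28) = 1.78×10^6 m/s.
K = ½mv² = 0.5·(1.88×10^-28)·(1.78×10^6)² = 2.98×10^-16 J = 1.86 keV.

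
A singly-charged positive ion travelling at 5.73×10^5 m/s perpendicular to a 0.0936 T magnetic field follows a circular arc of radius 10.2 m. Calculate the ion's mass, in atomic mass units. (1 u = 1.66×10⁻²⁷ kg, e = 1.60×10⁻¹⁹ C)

m ≈ 161 u

qvB = mv²/r ⇒ m = qBr/v.
m = (1×1.60×10^-19)(0.0936)(10.2) / (5.73×10^5) = 2.67×10^-25 kg = 161 u.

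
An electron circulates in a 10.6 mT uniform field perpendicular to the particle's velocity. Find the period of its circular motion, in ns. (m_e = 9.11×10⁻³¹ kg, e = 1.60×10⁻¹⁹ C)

The cyclotron period is independent of speed: T = 2πm/(qB).
T = 2π(9.11×10^-31) / [(1×1.60×10^-19)(0.0106)] = 3.37×10^-9 s.

T ≈ 3.37 ns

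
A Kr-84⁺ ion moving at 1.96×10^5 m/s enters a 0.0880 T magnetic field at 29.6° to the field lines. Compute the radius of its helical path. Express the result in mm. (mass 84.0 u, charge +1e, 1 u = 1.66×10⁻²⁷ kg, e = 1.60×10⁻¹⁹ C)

r ≈ 959 mm

Only the perpendicular component v⊥ = v sin29.6° = 9.68×10^4 m/s is bent by the field.
r = m v⊥ /(qB) = (1.39×10^-25)(9.68×10^4) / [(1×1.60×10^-19)(0.0880)] = 0.959 m.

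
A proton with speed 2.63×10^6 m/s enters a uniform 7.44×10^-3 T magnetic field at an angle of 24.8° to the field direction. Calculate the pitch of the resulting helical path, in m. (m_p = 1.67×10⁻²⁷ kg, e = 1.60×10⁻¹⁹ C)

The velocity component along B is v∥ = v cos24.8° = 2.39×10^6 m/s.
The cyclotron period T = 2πm/(qB) = 8.81×10^-6 s is set by m, q, B alone.
Pitch = v∥·T = (2.39×10^6)(8.81×10^-6) = 21.0 m.

pitch ≈ 21.0 m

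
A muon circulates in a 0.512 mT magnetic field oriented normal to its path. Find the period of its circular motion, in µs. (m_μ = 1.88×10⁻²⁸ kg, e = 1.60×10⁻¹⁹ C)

The cyclotron period is independent of speed: T = 2πm/(qB).
T = 2π(1.88×10^-28) / [(1×1.60×10^-19)(5.12×10^-4)] = 1.44×10^-5 s.

T ≈ 14.4 µs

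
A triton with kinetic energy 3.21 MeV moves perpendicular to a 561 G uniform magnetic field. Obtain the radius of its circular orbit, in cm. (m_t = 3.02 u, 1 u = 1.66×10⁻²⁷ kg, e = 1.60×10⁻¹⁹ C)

r ≈ 799 cm

Convert the energy: K = 3.21 MeV = 5.14×10^-13 J.
v = √(2K/m) = √(2·5.14×10^-13/5.01×10^-27) = 1.43×10^7 m/s.
r = mv/(qB) = (5.01×10^-27)(1.43×10^7) / [(1×1.60×10^-19)(0.0561)] = 7.99 m.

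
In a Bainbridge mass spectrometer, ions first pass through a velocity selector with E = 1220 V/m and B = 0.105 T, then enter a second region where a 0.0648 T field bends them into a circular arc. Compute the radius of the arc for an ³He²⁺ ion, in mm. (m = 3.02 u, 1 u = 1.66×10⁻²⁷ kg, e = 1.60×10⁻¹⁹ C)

The selector passes v = E/B = 1220/0.105 = 1.16×10^4 m/s.
In the deflection region, r = mv/(qB₂) = (5.01×10^-27)(1.16×10^4) / [(2×1.60×10^-19)(0.0648)] = 2.81×10^-3 m.

r ≈ 2.81 mm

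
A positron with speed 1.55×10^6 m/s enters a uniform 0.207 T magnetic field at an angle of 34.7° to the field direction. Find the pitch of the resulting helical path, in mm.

pitch ≈ 0.220 mm

The velocity component along B is v∥ = v cos34.7° = 1.27×10^6 m/s.
The cyclotron period T = 2πm/(qB) = 1.73×10^-10 s is set by m, q, B alone.
Pitch = v∥·T = (1.27×10^6)(1.73×10^-10) = 2.20×10^-4 m.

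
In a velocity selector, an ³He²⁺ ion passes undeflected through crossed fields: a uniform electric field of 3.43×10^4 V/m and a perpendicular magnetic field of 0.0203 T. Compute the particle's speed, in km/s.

v ≈ 1690 km/s

For zero net force, qE = qvB, so v = E/B.
v = (3.43×10^4) / (0.0203) = 1.69×10^6 m/s.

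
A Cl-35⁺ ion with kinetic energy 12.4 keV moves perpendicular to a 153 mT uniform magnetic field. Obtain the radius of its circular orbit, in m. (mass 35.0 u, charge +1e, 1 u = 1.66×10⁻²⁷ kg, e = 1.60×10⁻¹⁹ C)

Convert the energy: K = 12.4 keV = 1.98×10^-15 J.
v = √(2K/m) = √(2·1.98×10^-15/5.81×10^-26) = 2.61×10^5 m/s.
r = mv/(qB) = (5.81×10^-26)(2.61×10^5) / [(1×1.60×10^-19)(0.153)] = 0.620 m.

r ≈ 0.620 m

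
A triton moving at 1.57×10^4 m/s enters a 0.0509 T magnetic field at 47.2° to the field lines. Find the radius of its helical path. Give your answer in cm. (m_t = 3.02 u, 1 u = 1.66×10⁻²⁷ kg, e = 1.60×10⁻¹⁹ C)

Only the perpendicular component v⊥ = v sin47.2° = 1.15×10^4 m/s is bent by the field.
r = m v⊥ /(qB) = (5.01×10^-27)(1.15×10^4) / [(1×1.60×10^-19)(0.0509)] = 7.09×10^-3 m.

r ≈ 0.709 cm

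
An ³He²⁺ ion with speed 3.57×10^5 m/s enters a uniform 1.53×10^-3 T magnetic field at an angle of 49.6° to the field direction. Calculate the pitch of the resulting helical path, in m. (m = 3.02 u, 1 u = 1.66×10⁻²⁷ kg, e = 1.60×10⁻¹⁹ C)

pitch ≈ 14.9 m

The velocity component along B is v∥ = v cos49.6° = 2.31×10^5 m/s.
The cyclotron period T = 2πm/(qB) = 6.43×10^-5 s is set by m, q, B alone.
Pitch = v∥·T = (2.31×10^5)(6.43×10^-5) = 14.9 m.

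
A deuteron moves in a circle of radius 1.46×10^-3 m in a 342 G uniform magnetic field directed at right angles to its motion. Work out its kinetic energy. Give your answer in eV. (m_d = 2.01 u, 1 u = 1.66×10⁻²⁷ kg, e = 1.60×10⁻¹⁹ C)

K ≈ 0.0598 eV

v = qBr/m = (1×1.60×10^-19)(0.0342)(1.46×10^-3) / (3.34×10^-27) = 2390 m/s.
K = ½mv² = 0.5·(3.34×10^-27)·(2390)² = 9.56×10^-21 J = 0.0598 eV.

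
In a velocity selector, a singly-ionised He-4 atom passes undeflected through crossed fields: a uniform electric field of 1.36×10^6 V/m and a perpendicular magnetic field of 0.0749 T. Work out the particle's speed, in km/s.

v ≈ 18200 km/s

For zero net force, qE = qvB, so v = E/B.
v = (1.36×10^6) / (0.0749) = 1.82×10^7 m/s.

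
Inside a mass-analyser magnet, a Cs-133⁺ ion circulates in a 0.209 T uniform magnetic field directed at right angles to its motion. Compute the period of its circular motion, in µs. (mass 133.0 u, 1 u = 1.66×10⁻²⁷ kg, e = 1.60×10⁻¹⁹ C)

T ≈ 41.5 µs

The cyclotron period is independent of speed: T = 2πm/(qB).
T = 2π(2.21×10^-25) / [(1×1.60×10^-19)(0.209)] = 4.15×10^-5 s.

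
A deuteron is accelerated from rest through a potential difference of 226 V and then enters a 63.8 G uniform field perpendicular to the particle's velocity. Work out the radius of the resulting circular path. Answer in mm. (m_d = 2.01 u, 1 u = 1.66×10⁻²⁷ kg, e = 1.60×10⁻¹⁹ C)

r ≈ 481 mm

The kinetic energy gained is K = qV = (1×1.60×10^-19)(226) = 3.62×10^-17 J.
v = √(2K/m) = 1.47×10^5 m/s.
r = mv/(qB) = (3.34×10^-27)(1.47×10^5) / [(1×1.60×10^-19)(6.38×10^-3)] = 0.481 m.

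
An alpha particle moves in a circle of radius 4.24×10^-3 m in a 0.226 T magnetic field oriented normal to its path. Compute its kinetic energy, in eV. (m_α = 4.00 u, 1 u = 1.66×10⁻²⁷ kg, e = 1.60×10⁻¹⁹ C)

K ≈ 44.3 eV

v = qBr/m = (2×1.60×10^-19)(0.226)(4.24×10^-3) / (6.64×10^-27) = 4.62×10^4 m/s.
K = ½mv² = 0.5·(6.64×10^-27)·(4.62×10^4)² = 7.08×10^-18 J = 44.3 eV.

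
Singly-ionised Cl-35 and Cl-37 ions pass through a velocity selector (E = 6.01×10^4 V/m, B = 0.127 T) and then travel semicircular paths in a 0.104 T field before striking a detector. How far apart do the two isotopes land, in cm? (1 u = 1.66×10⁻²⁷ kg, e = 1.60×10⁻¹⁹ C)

Both emerge at v = E/B₁ = 4.73×10^5 m/s.
r = mv/(qB₂), so r₁ = 1.6523 m and r₂ = 1.7467 m, giving Δr = 0.0944 m.
After a semicircle each ion lands a diameter 2r from the entry slit, so the separation is 2Δr = 0.189 m.

Δd ≈ 18.9 cm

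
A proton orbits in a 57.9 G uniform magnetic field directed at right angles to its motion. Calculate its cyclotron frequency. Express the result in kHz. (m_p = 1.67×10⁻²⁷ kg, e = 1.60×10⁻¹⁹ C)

f ≈ 88.3 kHz

f = qB/(2πm) = (1×1.60×10^-19)(5.79×10^-3) / [2π(1.67×10^-27)] = 8.83×10^4 Hz.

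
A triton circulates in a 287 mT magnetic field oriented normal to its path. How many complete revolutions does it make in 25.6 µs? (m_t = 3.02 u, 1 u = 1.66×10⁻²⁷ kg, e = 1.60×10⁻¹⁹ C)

T = 2πm/(qB) = 2π(5.0132×10^-27) / [(1×1.60×10^-19)(0.287)] = 6.8595×10^-7 s.
N = t/T = 2.56×10^-5 / 6.8595×10^-7 ≈ 37.32, so 37 complete revolutions.

N = 37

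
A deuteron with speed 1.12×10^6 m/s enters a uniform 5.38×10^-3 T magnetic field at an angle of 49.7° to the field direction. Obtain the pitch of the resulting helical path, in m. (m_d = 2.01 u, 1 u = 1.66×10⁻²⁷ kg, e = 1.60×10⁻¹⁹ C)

The velocity component along B is v∥ = v cos49.7° = 7.24×10^5 m/s.
The cyclotron period T = 2πm/(qB) = 2.44×10^-5 s is set by m, q, B alone.
Pitch = v∥·T = (7.24×10^5)(2.44×10^-5) = 17.6 m.

pitch ≈ 17.6 m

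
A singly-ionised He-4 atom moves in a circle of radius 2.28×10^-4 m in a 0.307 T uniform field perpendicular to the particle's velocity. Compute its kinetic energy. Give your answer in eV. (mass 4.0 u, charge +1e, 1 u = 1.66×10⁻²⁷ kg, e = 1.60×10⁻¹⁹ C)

K ≈ 0.0590 eV

v = qBr/m = (1×1.60×10^-19)(0.307)(2.28×10^-4) / (6.64×10^-27) = 1690 m/s.
K = ½mv² = 0.5·(6.64×10^-27)·(1690)² = 9.44×10^-21 J = 0.0590 eV.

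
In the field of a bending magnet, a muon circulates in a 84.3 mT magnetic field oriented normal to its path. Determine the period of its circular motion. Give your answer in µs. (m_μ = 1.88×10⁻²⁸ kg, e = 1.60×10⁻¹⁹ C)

The cyclotron period is independent of speed: T = 2πm/(qB).
T = 2π(1.88×10^-28) / [(1×1.60×10^-19)(0.0843)] = 8.76×10^-8 s.

T ≈ 0.0876 µs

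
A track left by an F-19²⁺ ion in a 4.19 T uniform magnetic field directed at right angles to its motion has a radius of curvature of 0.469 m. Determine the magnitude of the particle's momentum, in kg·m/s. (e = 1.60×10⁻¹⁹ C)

Since qvB = mv²/r, the momentum p = mv = qBr.
p = (2×1.60×10^-19)(4.19)(0.469) = 6.29×10^-19 kg·m/s.

p ≈ 6.29×10^-19 kg·m/s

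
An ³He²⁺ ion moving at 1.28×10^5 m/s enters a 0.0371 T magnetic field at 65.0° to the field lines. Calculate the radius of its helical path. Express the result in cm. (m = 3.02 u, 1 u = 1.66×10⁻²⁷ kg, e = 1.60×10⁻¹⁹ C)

Only the perpendicular component v⊥ = v sin65.0° = 1.16×10^5 m/s is bent by the field.
r = m v⊥ /(qB) = (5.01×10^-27)(1.16×10^5) / [(2×1.60×10^-19)(0.0371)] = 0.0490 m.

r ≈ 4.90 cm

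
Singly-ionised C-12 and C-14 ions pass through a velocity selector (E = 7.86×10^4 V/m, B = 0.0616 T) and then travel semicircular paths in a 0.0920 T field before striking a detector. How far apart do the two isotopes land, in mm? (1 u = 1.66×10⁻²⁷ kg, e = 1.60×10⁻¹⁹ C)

Δd ≈ 576 mm

Both emerge at v = E/B₁ = 1.28×10^6 m/s.
r = mv/(qB₂), so r₁ = 1.727 m and r₂ = 2.015 m, giving Δr = 0.288 m.
After a semicircle each ion lands a diameter 2r from the entry slit, so the separation is 2Δr = 0.576 m.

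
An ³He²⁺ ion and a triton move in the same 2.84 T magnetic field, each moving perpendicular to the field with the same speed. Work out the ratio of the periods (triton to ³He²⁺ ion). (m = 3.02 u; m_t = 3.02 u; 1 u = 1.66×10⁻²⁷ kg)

ratio ≈ 2.00

T = 2πm/(qB) is independent of speed, so T₂/T₁ = (m₂/q₂)/(m₁/q₁).
T_{triton}/T_{³He²⁺ ion} = (5.01×10^-27/1e) / (5.01×10^-27/2e) = 2.00.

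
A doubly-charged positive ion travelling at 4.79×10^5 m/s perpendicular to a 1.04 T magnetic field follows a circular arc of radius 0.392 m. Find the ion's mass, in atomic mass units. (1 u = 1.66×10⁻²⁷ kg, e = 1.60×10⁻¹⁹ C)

qvB = mv²/r ⇒ m = qBr/v.
m = (2×1.60×10^-19)(1.04)(0.392) / (4.79×10^5) = 2.72×10^-25 kg = 164 u.

m ≈ 164 u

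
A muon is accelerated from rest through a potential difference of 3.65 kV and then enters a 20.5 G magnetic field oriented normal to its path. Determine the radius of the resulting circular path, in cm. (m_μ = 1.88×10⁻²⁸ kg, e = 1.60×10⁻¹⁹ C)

r ≈ 143 cm

The kinetic energy gained is K = qV = (1×1.60×10^-19)(3650) = 5.84×10^-16 J.
v = √(2K/m) = 2.49×10^6 m/s.
r = mv/(qB) = (1.88×10^-28)(2.49×10^6) / [(1×1.60×10^-19)(2.05×10^-3)] = 1.43 m.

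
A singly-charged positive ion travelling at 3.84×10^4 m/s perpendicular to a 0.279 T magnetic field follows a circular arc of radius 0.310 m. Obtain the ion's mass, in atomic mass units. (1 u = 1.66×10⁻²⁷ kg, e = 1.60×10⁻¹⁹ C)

qvB = mv²/r ⇒ m = qBr/v.
m = (1×1.60×10^-19)(0.279)(0.310) / (3.84×10^4) = 3.60×10^-25 kg = 217 u.

m ≈ 217 u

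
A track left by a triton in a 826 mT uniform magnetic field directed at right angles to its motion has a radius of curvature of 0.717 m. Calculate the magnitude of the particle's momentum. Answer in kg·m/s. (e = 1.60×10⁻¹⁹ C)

Since qvB = mv²/r, the momentum p = mv = qBr.
p = (1×1.60×10^-19)(0.826)(0.717) = 9.48×10^-20 kg·m/s.

p ≈ 9.48×10^-20 kg·m/s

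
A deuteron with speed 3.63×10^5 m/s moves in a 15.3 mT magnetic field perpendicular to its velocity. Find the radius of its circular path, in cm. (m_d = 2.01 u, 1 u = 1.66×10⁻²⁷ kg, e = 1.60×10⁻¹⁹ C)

The magnetic force provides the centripetal force: qvB = mv²/r, so r = mv/(qB).
r = (3.34×10^-27 kg)(3.63×10^5 m/s) / [(1×1.60×10^-19 C)(0.0153 T)] = 0.495 m.

r ≈ 49.5 cm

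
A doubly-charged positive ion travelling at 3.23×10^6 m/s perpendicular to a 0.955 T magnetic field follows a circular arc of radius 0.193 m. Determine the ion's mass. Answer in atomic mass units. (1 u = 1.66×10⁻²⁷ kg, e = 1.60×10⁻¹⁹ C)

qvB = mv²/r ⇒ m = qBr/v.
m = (2×1.60×10^-19)(0.955)(0.193) / (3.23×10^6) = 1.83×10^-26 kg = 11.0 u.

m ≈ 11.0 u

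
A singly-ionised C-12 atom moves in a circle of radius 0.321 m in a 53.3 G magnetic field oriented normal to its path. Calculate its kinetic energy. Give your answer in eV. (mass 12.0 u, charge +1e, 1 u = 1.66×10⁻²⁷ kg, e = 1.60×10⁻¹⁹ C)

K ≈ 11.8 eV

v = qBr/m = (1×1.60×10^-19)(5.33×10^-3)(0.321) / (1.99×10^-26) = 1.37×10^4 m/s.
K = ½mv² = 0.5·(1.99×10^-26)·(1.37×10^4)² = 1.88×10^-18 J = 11.8 eV.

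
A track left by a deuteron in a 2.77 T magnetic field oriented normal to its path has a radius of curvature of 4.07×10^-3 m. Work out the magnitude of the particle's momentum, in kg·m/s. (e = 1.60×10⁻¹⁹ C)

Since qvB = mv²/r, the momentum p = mv = qBr.
p = (1×1.60×10^-19)(2.77)(4.07×10^-3) = 1.80×10^-21 kg·m/s.

p ≈ 1.80×10^-21 kg·m/s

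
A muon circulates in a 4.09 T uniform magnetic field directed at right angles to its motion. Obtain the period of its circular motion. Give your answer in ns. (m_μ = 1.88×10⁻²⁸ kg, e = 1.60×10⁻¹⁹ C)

T ≈ 1.81 ns

The cyclotron period is independent of speed: T = 2πm/(qB).
T = 2π(1.88×10^-28) / [(1×1.60×10^-19)(4.09)] = 1.81×10^-9 s.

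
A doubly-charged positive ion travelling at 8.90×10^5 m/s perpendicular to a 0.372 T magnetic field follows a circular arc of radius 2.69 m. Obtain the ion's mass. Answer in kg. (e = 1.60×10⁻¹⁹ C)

m ≈ 3.60×10^-25 kg

qvB = mv²/r ⇒ m = qBr/v.
m = (2×1.60×10^-19)(0.372)(2.69) / (8.90×10^5) = 3.60×10^-25 kg.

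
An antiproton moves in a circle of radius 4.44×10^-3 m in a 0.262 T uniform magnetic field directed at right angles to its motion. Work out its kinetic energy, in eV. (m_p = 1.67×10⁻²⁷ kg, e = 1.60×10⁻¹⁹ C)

v = qBr/m = (1×1.60×10^-19)(0.262)(4.44×10^-3) / (1.67×10^-27) = 1.11×10^5 m/s.
K = ½mv² = 0.5·(1.67×10^-27)·(1.11×10^5)² = 1.04×10^-17 J = 64.8 eV.

K ≈ 64.8 eV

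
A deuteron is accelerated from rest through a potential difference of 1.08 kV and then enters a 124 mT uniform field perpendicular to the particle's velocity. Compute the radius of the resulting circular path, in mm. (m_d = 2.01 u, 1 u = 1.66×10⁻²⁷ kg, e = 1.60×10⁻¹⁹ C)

r ≈ 54.1 mm

The kinetic energy gained is K = qV = (1×1.60×10^-19)(1080) = 1.73×10^-16 J.
v = √(2K/m) = 3.22×10^5 m/s.
r = mv/(qB) = (3.34×10^-27)(3.22×10^5) / [(1×1.60×10^-19)(0.124)] = 0.0541 m.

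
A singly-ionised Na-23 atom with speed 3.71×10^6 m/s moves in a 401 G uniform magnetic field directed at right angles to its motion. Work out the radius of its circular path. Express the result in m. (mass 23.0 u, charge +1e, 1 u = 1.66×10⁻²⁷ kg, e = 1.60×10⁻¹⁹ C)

The magnetic force provides the centripetal force: qvB = mv²/r, so r = mv/(qB).
r = (3.82×10^-26 kg)(3.71×10^6 m/s) / [(1×1.60×10^-19 C)(0.0401 T)] = 22.1 m.

r ≈ 22.1 m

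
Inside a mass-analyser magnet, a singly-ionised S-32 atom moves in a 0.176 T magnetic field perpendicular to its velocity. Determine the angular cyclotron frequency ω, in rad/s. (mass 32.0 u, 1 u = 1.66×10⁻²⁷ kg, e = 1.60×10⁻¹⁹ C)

ω = qB/m = (1×1.60×10^-19)(0.176) / (5.31×10^-26) = 5.30×10^5 rad/s.

ω ≈ 5.30×10^5 rad/s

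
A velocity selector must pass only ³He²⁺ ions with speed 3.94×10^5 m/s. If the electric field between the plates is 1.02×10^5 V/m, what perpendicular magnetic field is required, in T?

B ≈ 0.259 T

qE = qvB ⇒ B = E/v = (1.02×10^5) / (3.94×10^5) = 0.259 T.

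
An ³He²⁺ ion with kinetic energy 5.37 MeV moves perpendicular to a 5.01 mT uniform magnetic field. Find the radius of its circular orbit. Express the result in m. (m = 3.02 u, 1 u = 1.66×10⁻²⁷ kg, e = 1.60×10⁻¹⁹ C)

r ≈ 57.9 m

Convert the energy: K = 5.37 MeV = 8.59×10^-13 J.
v = √(2K/m) = √(2·8.59×10^-13/5.01×10^-27) = 1.85×10^7 m/s.
r = mv/(qB) = (5.01×10^-27)(1.85×10^7) / [(2×1.60×10^-19)(5.01×10^-3)] = 57.9 m.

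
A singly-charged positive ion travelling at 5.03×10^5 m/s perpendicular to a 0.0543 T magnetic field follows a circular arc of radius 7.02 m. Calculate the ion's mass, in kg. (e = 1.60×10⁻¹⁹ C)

qvB = mv²/r ⇒ m = qBr/v.
m = (1×1.60×10^-19)(0.0543)(7.02) / (5.03×10^5) = 1.21×10^-25 kg.

m ≈ 1.21×10^-25 kg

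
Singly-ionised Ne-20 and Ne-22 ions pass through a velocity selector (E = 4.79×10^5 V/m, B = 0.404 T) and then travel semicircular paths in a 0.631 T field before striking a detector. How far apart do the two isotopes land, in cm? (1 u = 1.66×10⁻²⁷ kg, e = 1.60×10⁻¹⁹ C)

Both emerge at v = E/B₁ = 1.19×10^6 m/s.
r = mv/(qB₂), so r₁ = 0.3899 m and r₂ = 0.4289 m, giving Δr = 0.0390 m.
After a semicircle each ion lands a diameter 2r from the entry slit, so the separation is 2Δr = 0.0780 m.

Δd ≈ 7.80 cm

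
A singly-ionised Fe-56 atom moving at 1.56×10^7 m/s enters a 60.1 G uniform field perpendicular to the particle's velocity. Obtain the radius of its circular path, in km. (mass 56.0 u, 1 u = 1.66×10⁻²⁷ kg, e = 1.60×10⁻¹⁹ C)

r ≈ 1.51 km

The magnetic force provides the centripetal force: qvB = mv²/r, so r = mv/(qB).
r = (9.30×10^-26 kg)(1.56×10^7 m/s) / [(1×1.60×10^-19 C)(6.01×10^-3 T)] = 1510 m.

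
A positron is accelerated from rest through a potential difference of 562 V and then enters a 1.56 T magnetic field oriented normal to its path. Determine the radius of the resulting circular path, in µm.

r ≈ 51.3 µm

The kinetic energy gained is K = qV = (1×1.60×10^-19)(562) = 8.99×10^-17 J.
v = √(2K/m) = 1.41×10^7 m/s.
r = mv/(qB) = (9.11×10^-31)(1.41×10^7) / [(1×1.60×10^-19)(1.56)] = 5.13×10^-5 m.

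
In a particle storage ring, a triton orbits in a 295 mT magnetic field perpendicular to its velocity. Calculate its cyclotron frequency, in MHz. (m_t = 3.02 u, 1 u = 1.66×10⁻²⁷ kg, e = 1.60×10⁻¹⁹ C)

f ≈ 1.50 MHz

f = qB/(2πm) = (1×1.60×10^-19)(0.295) / [2π(5.01×10^-27)] = 1.50×10^6 Hz.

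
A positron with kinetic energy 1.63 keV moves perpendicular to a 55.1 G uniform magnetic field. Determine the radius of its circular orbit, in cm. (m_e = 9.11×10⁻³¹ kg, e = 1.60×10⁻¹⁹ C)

Convert the energy: K = 1.63 keV = 2.61×10^-16 J.
v = √(2K/m) = √(2·2.61×10^-16/9.11×10^-31) = 2.39×10^7 m/s.
r = mv/(qB) = (9.11×10^-31)(2.39×10^7) / [(1×1.60×10^-19)(5.51×10^-3)] = 0.0247 m.

r ≈ 2.47 cm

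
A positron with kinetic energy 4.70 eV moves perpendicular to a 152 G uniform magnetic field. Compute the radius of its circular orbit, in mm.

Convert the energy: K = 4.70 eV = 7.52×10^-19 J.
v = √(2K/m) = √(2·7.52×10^-19/9.11×10^-31) = 1.28×10^6 m/s.
r = mv/(qB) = (9.11×10^-31)(1.28×10^6) / [(1×1.60×10^-19)(0.0152)] = 4.81×10^-4 m.

r ≈ 0.481 mm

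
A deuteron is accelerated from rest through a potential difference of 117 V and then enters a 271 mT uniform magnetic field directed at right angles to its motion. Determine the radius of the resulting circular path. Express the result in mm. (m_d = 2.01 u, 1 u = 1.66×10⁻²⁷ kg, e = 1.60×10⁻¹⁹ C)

The kinetic energy gained is K = qV = (1×1.60×10^-19)(117) = 1.87×10^-17 J.
v = √(2K/m) = 1.06×10^5 m/s.
r = mv/(qB) = (3.34×10^-27)(1.06×10^5) / [(1×1.60×10^-19)(0.271)] = 8.15×10^-3 m.

r ≈ 8.15 mm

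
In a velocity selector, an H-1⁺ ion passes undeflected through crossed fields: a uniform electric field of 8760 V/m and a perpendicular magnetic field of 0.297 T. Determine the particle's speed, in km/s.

For zero net force, qE = qvB, so v = E/B.
v = (8760) / (0.297) = 2.95×10^4 m/s.

v ≈ 29.5 km/s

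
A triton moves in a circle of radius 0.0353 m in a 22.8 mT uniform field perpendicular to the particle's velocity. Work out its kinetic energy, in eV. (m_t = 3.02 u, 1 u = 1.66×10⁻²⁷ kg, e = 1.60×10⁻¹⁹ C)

v = qBr/m = (1×1.60×10^-19)(0.0228)(0.0353) / (5.01×10^-27) = 2.57×10^4 m/s.
K = ½mv² = 0.5·(5.01×10^-27)·(2.57×10^4)² = 1.65×10^-18 J = 10.3 eV.

K ≈ 10.3 eV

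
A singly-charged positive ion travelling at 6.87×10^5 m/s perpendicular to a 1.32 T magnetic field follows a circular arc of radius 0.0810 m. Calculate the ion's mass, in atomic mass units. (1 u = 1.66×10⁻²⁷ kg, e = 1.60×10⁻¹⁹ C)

m ≈ 15.0 u

qvB = mv²/r ⇒ m = qBr/v.
m = (1×1.60×10^-19)(1.32)(0.0810) / (6.87×10^5) = 2.49×10^-26 kg = 15.0 u.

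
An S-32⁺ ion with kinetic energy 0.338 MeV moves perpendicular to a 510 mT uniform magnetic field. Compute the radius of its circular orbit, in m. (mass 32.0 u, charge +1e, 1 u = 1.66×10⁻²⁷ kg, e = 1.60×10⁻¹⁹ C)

r ≈ 0.929 m

Convert the energy: K = 0.338 MeV = 5.41×10^-14 J.
v = √(2K/m) = √(2·5.41×10^-14/5.31×10^-26) = 1.43×10^6 m/s.
r = mv/(qB) = (5.31×10^-26)(1.43×10^6) / [(1×1.60×10^-19)(0.510)] = 0.929 m.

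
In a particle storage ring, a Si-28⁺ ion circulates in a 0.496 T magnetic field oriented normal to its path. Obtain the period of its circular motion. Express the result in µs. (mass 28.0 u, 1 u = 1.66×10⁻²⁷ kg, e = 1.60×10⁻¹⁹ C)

The cyclotron period is independent of speed: T = 2πm/(qB).
T = 2π(4.65×10^-26) / [(1×1.60×10^-19)(0.496)] = 3.68×10^-6 s.

T ≈ 3.68 µs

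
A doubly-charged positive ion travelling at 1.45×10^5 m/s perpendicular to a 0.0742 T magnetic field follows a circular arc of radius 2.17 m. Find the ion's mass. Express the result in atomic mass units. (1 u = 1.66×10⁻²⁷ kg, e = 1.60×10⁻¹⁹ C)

m ≈ 214 u

qvB = mv²/r ⇒ m = qBr/v.
m = (2×1.60×10^-19)(0.0742)(2.17) / (1.45×10^5) = 3.55×10^-25 kg = 214 u.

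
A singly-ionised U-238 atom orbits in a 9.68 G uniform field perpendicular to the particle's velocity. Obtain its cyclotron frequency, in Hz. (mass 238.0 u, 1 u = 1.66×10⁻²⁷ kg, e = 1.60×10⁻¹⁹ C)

f ≈ 62.4 Hz

f = qB/(2πm) = (1×1.60×10^-19)(9.68×10^-4) / [2π(3.95×10^-25)] = 62.4 Hz.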